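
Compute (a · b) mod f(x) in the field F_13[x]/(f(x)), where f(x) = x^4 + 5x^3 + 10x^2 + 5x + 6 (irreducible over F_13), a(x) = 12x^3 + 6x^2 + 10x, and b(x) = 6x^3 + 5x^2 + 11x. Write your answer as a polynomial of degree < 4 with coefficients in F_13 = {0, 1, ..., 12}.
a · b ≡ 2x^3 + 6x^2 + 9x + 8 (mod f(x))

Multiply in F_13[x]: a(x)·b(x) = (12x^3 + 6x^2 + 10x)·(6x^3 + 5x^2 + 11x) = 7x^6 + 5x^5 + x^4 + 12x^3 + 6x^2. This has degree ≥ 4, so divide by f(x) over F_13: 7x^6 + 5x^5 + x^4 + 12x^3 + 6x^2 = (7x^2 + 9x + 3)·(x^4 + 5x^3 + 10x^2 + 5x + 6) + (2x^3 + 6x^2 + 9x + 8). Hence a·b ≡ 2x^3 + 6x^2 + 9x + 8 (mod f). (F_13[x]/(f) is a field with 13^4 = 28561 elements since f is irreducible of degree 4.)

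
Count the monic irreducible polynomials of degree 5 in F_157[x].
There are 19077798480 monic irreducible polynomials of degree 5 over F_157

Each element of F_{157^5} that lies in no proper subfield is a root of exactly one monic irreducible of degree 5 over F_157, and each such polynomial has 5 distinct roots in F_{157^5}. By Möbius inversion the count is N_157(5) = (1/5) Σ_{d|5} μ(5/d) · 157^d = (1/5)(μ(5)·157^1 + μ(1)·157^5) = 95388992400/5 = 19077798480.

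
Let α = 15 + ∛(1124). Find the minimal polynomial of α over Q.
m_α(x) = x^3 - 45x^2 + 675x - 4499

Set β = α - 15 = ∛(1124), so β^3 = 1124. Then (α - 15)^3 - 1124 = 0, i.e. α is a root of g(x) = (x - 15)^3 - 1124 = x^3 - 45x^2 + 675x - 4499. Since g(x) = h(x - 15) where h(x) = x^3 - 1124, and h is irreducible over Q (because 1124 is not a perfect cube, so h has no rational root, and a monic cubic with no rational root is irreducible), g is also irreducible (irreducibility is preserved under the substitution x → x - 15). Hence m_α(x) = x^3 - 45x^2 + 675x - 4499.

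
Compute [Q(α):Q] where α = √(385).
[Q(α):Q] = 2

[Q(α):Q] equals the degree of the minimal polynomial of α. Here α^2 = 385 and x^2 - 385 is irreducible (d = 385 is squarefree, ≠ 1, hence not a square), so deg(m_α) = 2. Thus [Q(α):Q] = 2.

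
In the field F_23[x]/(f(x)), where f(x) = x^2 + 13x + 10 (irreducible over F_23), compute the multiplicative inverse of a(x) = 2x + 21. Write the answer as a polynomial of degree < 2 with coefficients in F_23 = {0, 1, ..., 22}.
a(x)^(-1) ≡ 11x + 16 (mod f(x))

Since f is irreducible over F_23, F_23[x]/(f) is a field and a(x) ≠ 0 has an inverse. Apply the extended Euclidean algorithm to f(x) and a(x) in F_23[x]: f(x) = (12x + 7)·a(x) + (1). The last nonzero remainder is the constant 1 = gcd(f, a) in F_23. Back-substituting through the division chain expresses 1 = s(x)·a(x) + t(x)·f(x) with s(x) ≡ 11x + 16 (mod f), so a(x)^(-1) ≡ s(x) = 11x + 16 (mod f). Check: (2x + 21)·(11x + 16) = 22x^2 + 10x + 14 ≡ 1 (mod x^2 + 13x + 10).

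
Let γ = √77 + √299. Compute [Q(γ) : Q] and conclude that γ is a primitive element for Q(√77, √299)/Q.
[Q(γ) : Q] = 4 (equivalently, Q(γ) = Q(√77, √299))

Obviously Q(γ) ⊆ Q(√77, √299), and [Q(√77, √299):Q] = 4 (since 77, 299 are distinct squarefree integers > 1 with 23023 not a perfect square). To show equality we compute the minimal polynomial of γ. From γ = √77 + √299: γ^2 = 77 + 2√(23023) + 299 = 376 + 2√(23023), so γ^2 - 376 = 2√(23023); squaring, (γ^2 - 376)^2 = 4·23023, i.e. γ^4 - 752γ^2 + 141376 - 92092 = 0, i.e. γ^4 - 752γ^2 + 49284 = 0. So γ is a root of x^4 - 752x^2 + 49284. This polynomial is irreducible over Q: it has no rational root (each ±√77 ± √299 is irrational), and any factorization into two quadratics over Q would force √(23023) ∈ Q (pairing opposite roots) or √77, √299 ∈ Q (other pairings), all impossible. Hence [Q(γ):Q] = 4 = [Q(√77, √299):Q], so Q(γ) = Q(√77, √299).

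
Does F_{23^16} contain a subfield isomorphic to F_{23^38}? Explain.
No: F_{23^38} is not a subfield of F_{23^16}

F_{p^m} embeds in F_{p^n} iff m | n. Here 38 ∤ 16 (since 16 = 0·38 + 16 with remainder 16 ≠ 0), so F_{23^38} is not a subfield of F_{23^16}. Equivalently: if it were, the tower law would give 38 = [F_{23^38}:F_23] dividing [F_{23^16}:F_23] = 16, contradiction.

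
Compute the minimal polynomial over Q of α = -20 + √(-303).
m_α(x) = x^2 + 40x + 703

From α + 20 = √(-303), squaring gives (α + 20)^2 = -303, i.e. α^2 + 40α + 400 = -303, so α^2 + 40α + 703 = 0. The discriminant of x^2 + 40x + 703 is (40)^2 - 4·(703) = 1600 - 2812 = -1212, and 4·(-303) is not a perfect square in Q since -303 is squarefree and ≠ 1. Hence x^2 + 40x + 703 is irreducible over Q and is the minimal polynomial of α.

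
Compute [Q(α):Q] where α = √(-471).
[Q(α):Q] = 2

[Q(α):Q] equals the degree of the minimal polynomial of α. Here α^2 = -471 and x^2 + 471 is irreducible (d = -471 is squarefree, ≠ 1, hence not a square), so deg(m_α) = 2. Thus [Q(α):Q] = 2.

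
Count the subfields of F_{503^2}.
F_{503^2} has 2 subfields

The subfields of F_{p^n} are exactly the fields F_{p^d} for d | n (each is the fixed field of the unique index-d subgroup of Gal(F_{p^n}/F_p) ≅ Z/nZ). The divisors of n = 2 are {1, 2}, giving 2 subfields: F_{503^1}, F_{503^2}.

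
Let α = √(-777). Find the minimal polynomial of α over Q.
m_α(x) = x^2 + 777

α satisfies α^2 + 777 = 0, so x^2 + 777 annihilates α. Since d = -777 is squarefree and ≠ 1, it is not a perfect square in Q, so x^2 + 777 has no rational root and is therefore irreducible over Q (a degree-2 polynomial over a field is irreducible iff it has no root). Hence m_α(x) = x^2 + 777.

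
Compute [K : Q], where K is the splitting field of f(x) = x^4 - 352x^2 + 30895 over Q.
[K : Q] = 4

Solving the quadratic in x^2: x^2 = (352 ± √(352^2 - 4·30895))/2 = (352 ± √324)/2 = (352 ± 18)/2, giving x^2 = 185 or x^2 = 167. So f(x) = (x^2 - 185)(x^2 - 167) and the roots of f are ±√185, ±√167. Hence the splitting field is K = Q(√185, √167). Since 185 and 167 are distinct squarefree integers > 1, their product 30895 is not a perfect square, so √167 ∉ Q(√185). By the tower law [K:Q] = [Q(√185,√167):Q(√185)] · [Q(√185):Q] = 2 · 2 = 4.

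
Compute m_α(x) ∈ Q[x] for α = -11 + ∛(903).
m_α(x) = x^3 + 33x^2 + 363x + 428

Set β = α + 11 = ∛(903), so β^3 = 903. Then (α + 11)^3 - 903 = 0, i.e. α is a root of g(x) = (x + 11)^3 - 903 = x^3 + 33x^2 + 363x + 428. Since g(x) = h(x + 11) where h(x) = x^3 - 903, and h is irreducible over Q (because 903 is not a perfect cube, so h has no rational root, and a monic cubic with no rational root is irreducible), g is also irreducible (irreducibility is preserved under the substitution x → x + 11). Hence m_α(x) = x^3 + 33x^2 + 363x + 428.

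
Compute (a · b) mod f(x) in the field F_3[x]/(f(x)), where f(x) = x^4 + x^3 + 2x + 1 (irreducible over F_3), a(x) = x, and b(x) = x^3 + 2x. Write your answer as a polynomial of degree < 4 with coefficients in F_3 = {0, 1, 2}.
a · b ≡ 2x^3 + 2x^2 + x + 2 (mod f(x))

Multiply in F_3[x]: a(x)·b(x) = (x)·(x^3 + 2x) = x^4 + 2x^2. This has degree ≥ 4, so divide by f(x) over F_3: x^4 + 2x^2 = (1)·(x^4 + x^3 + 2x + 1) + (2x^3 + 2x^2 + x + 2). Hence a·b ≡ 2x^3 + 2x^2 + x + 2 (mod f). (F_3[x]/(f) is a field with 3^4 = 81 elements since f is irreducible of degree 4.)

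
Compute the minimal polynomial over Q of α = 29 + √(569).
m_α(x) = x^2 - 58x + 272

From α - 29 = √(569), squaring gives (α - 29)^2 = 569, i.e. α^2 - 58α + 841 = 569, so α^2 - 58α + 272 = 0. The discriminant of x^2 - 58x + 272 is (-58)^2 - 4·(272) = 3364 - 1088 = 2276, and 4·(569) is not a perfect square in Q since 569 is squarefree and ≠ 1. Hence x^2 - 58x + 272 is irreducible over Q and is the minimal polynomial of α.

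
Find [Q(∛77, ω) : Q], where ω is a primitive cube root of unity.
[Q(∛77, ω) : Q] = 6

[Q(∛77):Q] = 3 (min poly x^3 - 77, irreducible since 77 is not a perfect cube). [Q(ω):Q] = 2 (min poly x^2 + x + 1). Since Q(∛77) ⊂ R and ω ∉ R, we have ω ∉ Q(∛77), so x^2 + x + 1 remains irreducible over Q(∛77) and [Q(∛77, ω) : Q(∛77)] = 2. By the tower law, [Q(∛77, ω) : Q] = 3 · 2 = 6. (In fact Q(∛77, ω) is the splitting field of x^3 - 77 over Q.)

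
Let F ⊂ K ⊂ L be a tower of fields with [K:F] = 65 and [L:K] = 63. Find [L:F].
[L:F] = 4095

The tower law says that for any tower of field extensions F ⊂ K ⊂ L with finite degrees, [L:F] = [L:K] · [K:F]. Here this gives [L:F] = 63 · 65 = 4095.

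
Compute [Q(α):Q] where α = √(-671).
[Q(α):Q] = 2

[Q(α):Q] equals the degree of the minimal polynomial of α. Here α^2 = -671 and x^2 + 671 is irreducible (d = -671 is squarefree, ≠ 1, hence not a square), so deg(m_α) = 2. Thus [Q(α):Q] = 2.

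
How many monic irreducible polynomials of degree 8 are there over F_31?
There are 106611264240 monic irreducible polynomials of degree 8 over F_31

Each element of F_{31^8} that lies in no proper subfield is a root of exactly one monic irreducible of degree 8 over F_31, and each such polynomial has 8 distinct roots in F_{31^8}. By Möbius inversion the count is N_31(8) = (1/8) Σ_{d|8} μ(8/d) · 31^d = (1/8)(μ(8)·31^1 + μ(4)·31^2 + μ(2)·31^4 + μ(1)·31^8) = 852890113920/8 = 106611264240.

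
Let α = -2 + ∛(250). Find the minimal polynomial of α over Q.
m_α(x) = x^3 + 6x^2 + 12x - 242

Set β = α + 2 = ∛(250), so β^3 = 250. Then (α + 2)^3 - 250 = 0, i.e. α is a root of g(x) = (x + 2)^3 - 250 = x^3 + 6x^2 + 12x - 242. Since g(x) = h(x + 2) where h(x) = x^3 - 250, and h is irreducible over Q (because 250 is not a perfect cube, so h has no rational root, and a monic cubic with no rational root is irreducible), g is also irreducible (irreducibility is preserved under the substitution x → x + 2). Hence m_α(x) = x^3 + 6x^2 + 12x - 242.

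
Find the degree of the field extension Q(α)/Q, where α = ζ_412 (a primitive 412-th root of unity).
[Q(α):Q] = 204

The minimal polynomial of ζ_412 over Q is the 412-th cyclotomic polynomial Φ_412(x), which is irreducible over Q and has degree φ(412) = 204. Hence [Q(α):Q] = φ(412) = 204.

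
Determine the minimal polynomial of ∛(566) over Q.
m_α(x) = x^3 - 566

α satisfies α^3 = 566, so x^3 - 566 annihilates α. By the rational root test, a rational root p/q (in lowest terms) of x^3 - 566 would satisfy p^3 = 566 q^3, forcing q = 1 and p^3 = 566; but 566 is not a perfect cube, contradiction. A monic cubic over Q with no rational root is irreducible (any nontrivial factorization would include a linear factor). Hence x^3 - 566 is the minimal polynomial of α, and in particular [Q(α):Q] = 3.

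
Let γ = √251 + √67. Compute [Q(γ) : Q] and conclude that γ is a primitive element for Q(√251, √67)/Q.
[Q(γ) : Q] = 4 (equivalently, Q(γ) = Q(√251, √67))

Obviously Q(γ) ⊆ Q(√251, √67), and [Q(√251, √67):Q] = 4 (since 251, 67 are distinct squarefree integers > 1 with 16817 not a perfect square). To show equality we compute the minimal polynomial of γ. From γ = √251 + √67: γ^2 = 251 + 2√(16817) + 67 = 318 + 2√(16817), so γ^2 - 318 = 2√(16817); squaring, (γ^2 - 318)^2 = 4·16817, i.e. γ^4 - 636γ^2 + 101124 - 67268 = 0, i.e. γ^4 - 636γ^2 + 33856 = 0. So γ is a root of x^4 - 636x^2 + 33856. This polynomial is irreducible over Q: it has no rational root (each ±√251 ± √67 is irrational), and any factorization into two quadratics over Q would force √(16817) ∈ Q (pairing opposite roots) or √251, √67 ∈ Q (other pairings), all impossible. Hence [Q(γ):Q] = 4 = [Q(√251, √67):Q], so Q(γ) = Q(√251, √67).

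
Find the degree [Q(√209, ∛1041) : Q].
[Q(√209, ∛1041) : Q] = 6

Let L = Q(√209, ∛1041). Since Q(√209) ⊂ L and [Q(√209):Q] = 2, the tower law gives 2 | [L:Q]. Likewise Q(∛1041) ⊂ L with [Q(∛1041):Q] = 3 (because 1041 is not a perfect cube), so 3 | [L:Q]. As gcd(2,3) = 1, [L:Q] is divisible by 6. Conversely L is generated over Q by √209 and ∛1041, so [L:Q] ≤ 2·3 = 6. Therefore [Q(√209, ∛1041) : Q] = 6.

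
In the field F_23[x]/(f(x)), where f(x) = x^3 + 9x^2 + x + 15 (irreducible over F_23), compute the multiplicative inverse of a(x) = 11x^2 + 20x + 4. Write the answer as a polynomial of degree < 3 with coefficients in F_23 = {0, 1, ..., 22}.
a(x)^(-1) ≡ 13x^2 + 20x + 10 (mod f(x))

Since f is irreducible over F_23, F_23[x]/(f) is a field and a(x) ≠ 0 has an inverse. Apply the extended Euclidean algorithm to f(x) and a(x) in F_23[x]: f(x) = (21x + 17)·a(x) + (14x + 16);  a(x) = (9x + 1)·(14x + 16) + (11). The last nonzero remainder is the constant 11 = gcd(f, a) in F_23. Back-substituting through the division chain expresses 11 = s(x)·a(x) + t(x)·f(x) with s(x) ≡ 5x^2 + 13x + 18 (mod f), so (5x^2 + 13x + 18)·a(x) ≡ 11 (mod f). Multiplying by 11^(-1) ≡ 21 in F_23 gives a(x)^(-1) ≡ 21·(5x^2 + 13x + 18) ≡ 13x^2 + 20x + 10 (mod f). Check: (11x^2 + 20x + 4)·(13x^2 + 20x + 10) = 5x^4 + 20x^3 + 10x^2 + 4x + 17 ≡ 1 (mod x^3 + 9x^2 + x + 15).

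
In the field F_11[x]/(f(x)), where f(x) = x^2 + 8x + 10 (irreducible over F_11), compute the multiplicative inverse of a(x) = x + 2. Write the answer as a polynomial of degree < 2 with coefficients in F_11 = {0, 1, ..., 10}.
a(x)^(-1) ≡ 6x + 3 (mod f(x))

Since f is irreducible over F_11, F_11[x]/(f) is a field and a(x) ≠ 0 has an inverse. Apply the extended Euclidean algorithm to f(x) and a(x) in F_11[x]: f(x) = (x + 6)·a(x) + (9). The last nonzero remainder is the constant 9 = gcd(f, a) in F_11. Back-substituting through the division chain expresses 9 = s(x)·a(x) + t(x)·f(x) with s(x) ≡ 10x + 5 (mod f), so (10x + 5)·a(x) ≡ 9 (mod f). Multiplying by 9^(-1) ≡ 5 in F_11 gives a(x)^(-1) ≡ 5·(10x + 5) ≡ 6x + 3 (mod f). Check: (x + 2)·(6x + 3) = 6x^2 + 4x + 6 ≡ 1 (mod x^2 + 8x + 10).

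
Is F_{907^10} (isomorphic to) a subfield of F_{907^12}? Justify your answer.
No: F_{907^10} is not a subfield of F_{907^12}

F_{p^m} embeds in F_{p^n} iff m | n. Here 10 ∤ 12 (since 12 = 1·10 + 2 with remainder 2 ≠ 0), so F_{907^10} is not a subfield of F_{907^12}. Equivalently: if it were, the tower law would give 10 = [F_{907^10}:F_907] dividing [F_{907^12}:F_907] = 12, contradiction.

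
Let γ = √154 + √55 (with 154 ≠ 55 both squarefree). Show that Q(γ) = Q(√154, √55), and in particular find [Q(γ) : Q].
[Q(γ) : Q] = 4 (equivalently, Q(γ) = Q(√154, √55))

Obviously Q(γ) ⊆ Q(√154, √55), and [Q(√154, √55):Q] = 4 (since 154, 55 are distinct squarefree integers > 1 with 8470 not a perfect square). To show equality we compute the minimal polynomial of γ. From γ = √154 + √55: γ^2 = 154 + 2√(8470) + 55 = 209 + 2√(8470), so γ^2 - 209 = 2√(8470); squaring, (γ^2 - 209)^2 = 4·8470, i.e. γ^4 - 418γ^2 + 43681 - 33880 = 0, i.e. γ^4 - 418γ^2 + 9801 = 0. So γ is a root of x^4 - 418x^2 + 9801. This polynomial is irreducible over Q: it has no rational root (each ±√154 ± √55 is irrational), and any factorization into two quadratics over Q would force √(8470) ∈ Q (pairing opposite roots) or √154, √55 ∈ Q (other pairings), all impossible. Hence [Q(γ):Q] = 4 = [Q(√154, √55):Q], so Q(γ) = Q(√154, √55).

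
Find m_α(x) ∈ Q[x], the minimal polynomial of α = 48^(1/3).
m_α(x) = x^3 - 48

α satisfies α^3 = 48, so x^3 - 48 annihilates α. By the rational root test, a rational root p/q (in lowest terms) of x^3 - 48 would satisfy p^3 = 48 q^3, forcing q = 1 and p^3 = 48; but 48 is not a perfect cube, contradiction. A monic cubic over Q with no rational root is irreducible (any nontrivial factorization would include a linear factor). Hence x^3 - 48 is the minimal polynomial of α, and in particular [Q(α):Q] = 3.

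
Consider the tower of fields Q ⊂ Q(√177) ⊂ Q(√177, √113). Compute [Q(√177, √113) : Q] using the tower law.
[Q(√177, √113) : Q] = 4

[Q(√177):Q] = 2 (min poly x^2 - 177, irreducible since 177 is squarefree > 1). For the top step, suppose √113 ∈ Q(√177), say √113 = c + d√177 with c, d ∈ Q. Squaring: 113 = c^2 + 177d^2 + 2cd√177. Since √177 ∉ Q this forces 2cd = 0. If d = 0 then √113 = c ∈ Q, contradicting 113 squarefree > 1. If c = 0 then 113 = 177d^2, so 177·113 = (177d)^2 is a perfect square in Q — but 177·113 = 20001 is not a perfect square (since 177 and 113 are distinct squarefree integers). Contradiction. Hence √113 ∉ Q(√177), so x^2 - 113 stays irreducible over Q(√177) and [Q(√177, √113) : Q(√177)] = 2. By the tower law, [Q(√177, √113) : Q] = 2 · 2 = 4.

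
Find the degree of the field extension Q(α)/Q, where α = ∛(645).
[Q(α):Q] = 3

The minimal polynomial of α is x^3 - 645, irreducible over Q since 645 is not a perfect cube (so x^3 - 645 has no rational root). Hence [Q(α):Q] = deg(m_α) = 3.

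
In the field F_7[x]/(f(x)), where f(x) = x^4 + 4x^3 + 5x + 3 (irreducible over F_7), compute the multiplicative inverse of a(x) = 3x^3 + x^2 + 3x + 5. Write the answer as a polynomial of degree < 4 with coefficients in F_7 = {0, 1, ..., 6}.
a(x)^(-1) ≡ 2x^3 + 6x^2 + 3 (mod f(x))

Since f is irreducible over F_7, F_7[x]/(f) is a field and a(x) ≠ 0 has an inverse. Apply the extended Euclidean algorithm to f(x) and a(x) in F_7[x]: f(x) = (5x + 2)·a(x) + (4x^2 + 2x);  a(x) = (6x + 6)·(4x^2 + 2x) + (5x + 5);  (4x^2 + 2x) = (5x + 1)·(5x + 5) + (2). The last nonzero remainder is the constant 2 = gcd(f, a) in F_7. Back-substituting through the division chain expresses 2 = s(x)·a(x) + t(x)·f(x) with s(x) ≡ 4x^3 + 5x^2 + 6 (mod f), so (4x^3 + 5x^2 + 6)·a(x) ≡ 2 (mod f). Multiplying by 2^(-1) ≡ 4 in F_7 gives a(x)^(-1) ≡ 4·(4x^3 + 5x^2 + 6) ≡ 2x^3 + 6x^2 + 3 (mod f). Check: (3x^3 + x^2 + 3x + 5)·(2x^3 + 6x^2 + 3) = 6x^6 + 6x^5 + 5x^4 + 2x^3 + 5x^2 + 2x + 1 ≡ 1 (mod x^4 + 4x^3 + 5x + 3).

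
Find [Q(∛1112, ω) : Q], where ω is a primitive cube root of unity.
[Q(∛1112, ω) : Q] = 6

[Q(∛1112):Q] = 3 (min poly x^3 - 1112, irreducible since 1112 is not a perfect cube). [Q(ω):Q] = 2 (min poly x^2 + x + 1). Since Q(∛1112) ⊂ R and ω ∉ R, we have ω ∉ Q(∛1112), so x^2 + x + 1 remains irreducible over Q(∛1112) and [Q(∛1112, ω) : Q(∛1112)] = 2. By the tower law, [Q(∛1112, ω) : Q] = 3 · 2 = 6. (In fact Q(∛1112, ω) is the splitting field of x^3 - 1112 over Q.)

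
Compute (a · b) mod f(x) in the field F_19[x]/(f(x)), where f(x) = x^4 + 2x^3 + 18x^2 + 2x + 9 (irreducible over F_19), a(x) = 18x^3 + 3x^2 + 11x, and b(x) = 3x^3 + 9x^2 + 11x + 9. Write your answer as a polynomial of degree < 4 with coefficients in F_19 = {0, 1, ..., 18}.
a · b ≡ 10x^3 + 7x^2 + 15x + 17 (mod f(x))

Multiply in F_19[x]: a(x)·b(x) = (18x^3 + 3x^2 + 11x)·(3x^3 + 9x^2 + 11x + 9) = 16x^6 + 11x^4 + 9x^3 + 15x^2 + 4x. This has degree ≥ 4, so divide by f(x) over F_19: 16x^6 + 11x^4 + 9x^3 + 15x^2 + 4x = (16x^2 + 6x + 15)·(x^4 + 2x^3 + 18x^2 + 2x + 9) + (10x^3 + 7x^2 + 15x + 17). Hence a·b ≡ 10x^3 + 7x^2 + 15x + 17 (mod f). (F_19[x]/(f) is a field with 19^4 = 130321 elements since f is irreducible of degree 4.)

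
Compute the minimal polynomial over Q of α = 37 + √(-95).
m_α(x) = x^2 - 74x + 1464

From α - 37 = √(-95), squaring gives (α - 37)^2 = -95, i.e. α^2 - 74α + 1369 = -95, so α^2 - 74α + 1464 = 0. The discriminant of x^2 - 74x + 1464 is (-74)^2 - 4·(1464) = 5476 - 5856 = -380, and 4·(-95) is not a perfect square in Q since -95 is squarefree and ≠ 1. Hence x^2 - 74x + 1464 is irreducible over Q and is the minimal polynomial of α.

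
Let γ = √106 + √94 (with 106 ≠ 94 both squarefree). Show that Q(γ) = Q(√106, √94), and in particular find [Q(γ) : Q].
[Q(γ) : Q] = 4 (equivalently, Q(γ) = Q(√106, √94))

Obviously Q(γ) ⊆ Q(√106, √94), and [Q(√106, √94):Q] = 4 (since 106, 94 are distinct squarefree integers > 1 with 9964 not a perfect square). To show equality we compute the minimal polynomial of γ. From γ = √106 + √94: γ^2 = 106 + 2√(9964) + 94 = 200 + 2√(9964), so γ^2 - 200 = 2√(9964); squaring, (γ^2 - 200)^2 = 4·9964, i.e. γ^4 - 400γ^2 + 40000 - 39856 = 0, i.e. γ^4 - 400γ^2 + 144 = 0. So γ is a root of x^4 - 400x^2 + 144. This polynomial is irreducible over Q: it has no rational root (each ±√106 ± √94 is irrational), and any factorization into two quadratics over Q would force √(9964) ∈ Q (pairing opposite roots) or √106, √94 ∈ Q (other pairings), all impossible. Hence [Q(γ):Q] = 4 = [Q(√106, √94):Q], so Q(γ) = Q(√106, √94).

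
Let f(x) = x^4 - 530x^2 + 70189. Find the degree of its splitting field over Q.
[K : Q] = 4

Solving the quadratic in x^2: x^2 = (530 ± √(530^2 - 4·70189))/2 = (530 ± √144)/2 = (530 ± 12)/2, giving x^2 = 259 or x^2 = 271. So f(x) = (x^2 - 259)(x^2 - 271) and the roots of f are ±√259, ±√271. Hence the splitting field is K = Q(√259, √271). Since 259 and 271 are distinct squarefree integers > 1, their product 70189 is not a perfect square, so √271 ∉ Q(√259). By the tower law [K:Q] = [Q(√259,√271):Q(√259)] · [Q(√259):Q] = 2 · 2 = 4.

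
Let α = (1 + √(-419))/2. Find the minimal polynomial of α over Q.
m_α(x) = x^2 - x + 105

From 2α - 1 = √(-419), squaring gives (2α - 1)^2 = -419, i.e. 4α^2 - 4α + 1 = -419, so α^2 - α + (1 + 419)/4 = 0. Since -419 ≡ 1 (mod 4), (1 + 419)/4 = 105 ∈ Z. The polynomial x^2 - x + 105 has discriminant 1 - 4·(105) = -419, which is not a perfect square in Q (d = -419 is squarefree and ≠ 1), so x^2 - x + 105 is irreducible over Q. It is the minimal polynomial of α.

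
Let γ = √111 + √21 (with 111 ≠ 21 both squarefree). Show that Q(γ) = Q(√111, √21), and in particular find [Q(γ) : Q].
[Q(γ) : Q] = 4 (equivalently, Q(γ) = Q(√111, √21))

Obviously Q(γ) ⊆ Q(√111, √21), and [Q(√111, √21):Q] = 4 (since 111, 21 are distinct squarefree integers > 1 with 2331 not a perfect square). To show equality we compute the minimal polynomial of γ. From γ = √111 + √21: γ^2 = 111 + 2√(2331) + 21 = 132 + 2√(2331), so γ^2 - 132 = 2√(2331); squaring, (γ^2 - 132)^2 = 4·2331, i.e. γ^4 - 264γ^2 + 17424 - 9324 = 0, i.e. γ^4 - 264γ^2 + 8100 = 0. So γ is a root of x^4 - 264x^2 + 8100. This polynomial is irreducible over Q: it has no rational root (each ±√111 ± √21 is irrational), and any factorization into two quadratics over Q would force √(2331) ∈ Q (pairing opposite roots) or √111, √21 ∈ Q (other pairings), all impossible. Hence [Q(γ):Q] = 4 = [Q(√111, √21):Q], so Q(γ) = Q(√111, √21).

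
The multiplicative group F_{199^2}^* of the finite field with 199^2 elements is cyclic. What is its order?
|F_{199^2}^*| = 39600

F_{199^2} has 199^2 = 39601 elements; its multiplicative group consists of all nonzero elements, so |F_{199^2}^*| = 39601 - 1 = 39600. (It is cyclic since any finite subgroup of the multiplicative group of a field is cyclic.)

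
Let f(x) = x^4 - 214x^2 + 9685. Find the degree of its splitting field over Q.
[K : Q] = 4

Solving the quadratic in x^2: x^2 = (214 ± √(214^2 - 4·9685))/2 = (214 ± √7056)/2 = (214 ± 84)/2, giving x^2 = 65 or x^2 = 149. So f(x) = (x^2 - 65)(x^2 - 149) and the roots of f are ±√65, ±√149. Hence the splitting field is K = Q(√65, √149). Since 65 and 149 are distinct squarefree integers > 1, their product 9685 is not a perfect square, so √149 ∉ Q(√65). By the tower law [K:Q] = [Q(√65,√149):Q(√65)] · [Q(√65):Q] = 2 · 2 = 4.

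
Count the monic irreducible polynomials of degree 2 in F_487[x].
There are 118341 monic irreducible polynomials of degree 2 over F_487

Each element of F_{487^2} that lies in no proper subfield is a root of exactly one monic irreducible of degree 2 over F_487, and each such polynomial has 2 distinct roots in F_{487^2}. By Möbius inversion the count is N_487(2) = (1/2) Σ_{d|2} μ(2/d) · 487^d = (1/2)(μ(2)·487^1 + μ(1)·487^2) = 236682/2 = 118341.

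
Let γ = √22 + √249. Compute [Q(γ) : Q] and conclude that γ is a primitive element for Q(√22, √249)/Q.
[Q(γ) : Q] = 4 (equivalently, Q(γ) = Q(√22, √249))

Obviously Q(γ) ⊆ Q(√22, √249), and [Q(√22, √249):Q] = 4 (since 22, 249 are distinct squarefree integers > 1 with 5478 not a perfect square). To show equality we compute the minimal polynomial of γ. From γ = √22 + √249: γ^2 = 22 + 2√(5478) + 249 = 271 + 2√(5478), so γ^2 - 271 = 2√(5478); squaring, (γ^2 - 271)^2 = 4·5478, i.e. γ^4 - 542γ^2 + 73441 - 21912 = 0, i.e. γ^4 - 542γ^2 + 51529 = 0. So γ is a root of x^4 - 542x^2 + 51529. This polynomial is irreducible over Q: it has no rational root (each ±√22 ± √249 is irrational), and any factorization into two quadratics over Q would force √(5478) ∈ Q (pairing opposite roots) or √22, √249 ∈ Q (other pairings), all impossible. Hence [Q(γ):Q] = 4 = [Q(√22, √249):Q], so Q(γ) = Q(√22, √249).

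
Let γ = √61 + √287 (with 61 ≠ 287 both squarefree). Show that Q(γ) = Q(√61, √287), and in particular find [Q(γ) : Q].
[Q(γ) : Q] = 4 (equivalently, Q(γ) = Q(√61, √287))

Obviously Q(γ) ⊆ Q(√61, √287), and [Q(√61, √287):Q] = 4 (since 61, 287 are distinct squarefree integers > 1 with 17507 not a perfect square). To show equality we compute the minimal polynomial of γ. From γ = √61 + √287: γ^2 = 61 + 2√(17507) + 287 = 348 + 2√(17507), so γ^2 - 348 = 2√(17507); squaring, (γ^2 - 348)^2 = 4·17507, i.e. γ^4 - 696γ^2 + 121104 - 70028 = 0, i.e. γ^4 - 696γ^2 + 51076 = 0. So γ is a root of x^4 - 696x^2 + 51076. This polynomial is irreducible over Q: it has no rational root (each ±√61 ± √287 is irrational), and any factorization into two quadratics over Q would force √(17507) ∈ Q (pairing opposite roots) or √61, √287 ∈ Q (other pairings), all impossible. Hence [Q(γ):Q] = 4 = [Q(√61, √287):Q], so Q(γ) = Q(√61, √287).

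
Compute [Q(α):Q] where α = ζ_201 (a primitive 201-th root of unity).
[Q(α):Q] = 132

The minimal polynomial of ζ_201 over Q is the 201-th cyclotomic polynomial Φ_201(x), which is irreducible over Q and has degree φ(201) = 132. Hence [Q(α):Q] = φ(201) = 132.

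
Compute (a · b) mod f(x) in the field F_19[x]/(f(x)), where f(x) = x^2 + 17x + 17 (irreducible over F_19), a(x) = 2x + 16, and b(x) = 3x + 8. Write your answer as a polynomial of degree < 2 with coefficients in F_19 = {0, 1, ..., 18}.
a · b ≡ 7 (mod f(x))

Multiply in F_19[x]: a(x)·b(x) = (2x + 16)·(3x + 8) = 6x^2 + 7x + 14. This has degree ≥ 2, so divide by f(x) over F_19: 6x^2 + 7x + 14 = (6)·(x^2 + 17x + 17) + (7). Hence a·b ≡ 7 (mod f). (F_19[x]/(f) is a field with 19^2 = 361 elements since f is irreducible of degree 2.)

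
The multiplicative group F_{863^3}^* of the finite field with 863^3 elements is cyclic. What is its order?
|F_{863^3}^*| = 642735646

F_{863^3} has 863^3 = 642735647 elements; its multiplicative group consists of all nonzero elements, so |F_{863^3}^*| = 642735647 - 1 = 642735646. (It is cyclic since any finite subgroup of the multiplicative group of a field is cyclic.)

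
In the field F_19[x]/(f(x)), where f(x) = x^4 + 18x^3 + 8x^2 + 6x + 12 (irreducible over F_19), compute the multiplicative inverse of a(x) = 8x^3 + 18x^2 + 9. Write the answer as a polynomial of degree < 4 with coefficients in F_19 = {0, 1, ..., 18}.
a(x)^(-1) ≡ 3x^3 + 15x^2 + 15x + 13 (mod f(x))

Since f is irreducible over F_19, F_19[x]/(f) is a field and a(x) ≠ 0 has an inverse. Apply the extended Euclidean algorithm to f(x) and a(x) in F_19[x]: f(x) = (12x + 18)·a(x) + (7x^2 + 12x + 2);  a(x) = (12x + 1)·(7x^2 + 12x + 2) + (2x + 7);  (7x^2 + 12x + 2) = (13x + 8)·(2x + 7) + (3). The last nonzero remainder is the constant 3 = gcd(f, a) in F_19. Back-substituting through the division chain expresses 3 = s(x)·a(x) + t(x)·f(x) with s(x) ≡ 9x^3 + 7x^2 + 7x + 1 (mod f), so (9x^3 + 7x^2 + 7x + 1)·a(x) ≡ 3 (mod f). Multiplying by 3^(-1) ≡ 13 in F_19 gives a(x)^(-1) ≡ 13·(9x^3 + 7x^2 + 7x + 1) ≡ 3x^3 + 15x^2 + 15x + 13 (mod f). Check: (8x^3 + 18x^2 + 9)·(3x^3 + 15x^2 + 15x + 13) = 5x^6 + 3x^5 + 10x^4 + 2x^3 + 8x^2 + 2x + 3 ≡ 1 (mod x^4 + 18x^3 + 8x^2 + 6x + 12).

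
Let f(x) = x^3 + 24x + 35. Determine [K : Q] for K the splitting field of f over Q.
[K : Q] = 6

By the rational root test, any rational root of the monic integer polynomial f(x) = x^3 + 24x + 35 must be an integer dividing the constant term 35, i.e. one of ±{1, 5, 7, 35}. Evaluating: f(1) = 60, f(-1) = 10, f(5) = 280, f(-5) = -210, f(7) = 546, f(-7) = -476, f(35) = 43750, f(-35) = -43680; none is 0, so f has no rational root and is therefore irreducible over Q (a cubic with no linear factor over a field is irreducible). For an irreducible cubic, the Galois group is A_3 or S_3 according as the discriminant disc(f) = -4a^3 - 27b^2 = -4·(24)^3 - 27·(35)^2 = -88371 is or is not a square in Q. Here disc(f) = -88371 is not a perfect square in Q, so the Galois group of f over Q is not contained in A_3 and must be all of S_3. The splitting field has degree |S_3| = 6 over Q, so [K : Q] = 6.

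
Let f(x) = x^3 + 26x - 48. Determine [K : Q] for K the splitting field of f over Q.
[K : Q] = 6

By the rational root test, any rational root of the monic integer polynomial f(x) = x^3 + 26x - 48 must be an integer dividing the constant term -48, i.e. one of ±{1, 2, 3, 4, 6, 8, 12, 16, 24, 48}. Evaluating: f(1) = -21, f(-1) = -75, f(2) = 12, f(-2) = -108, f(3) = 57, f(-3) = -153, f(4) = 120, f(-4) = -216, f(6) = 324, f(-6) = -420, f(8) = 672, f(-8) = -768, f(12) = 1992, f(-12) = -2088, f(16) = 4464, f(-16) = -4560, f(24) = 14400, f(-24) = -14496, f(48) = 111792, f(-48) = -111888; none is 0, so f has no rational root and is therefore irreducible over Q (a cubic with no linear factor over a field is irreducible). For an irreducible cubic, the Galois group is A_3 or S_3 according as the discriminant disc(f) = -4a^3 - 27b^2 = -4·(26)^3 - 27·(-48)^2 = -132512 is or is not a square in Q. Here disc(f) = -132512 is not a perfect square in Q, so the Galois group of f over Q is not contained in A_3 and must be all of S_3. The splitting field has degree |S_3| = 6 over Q, so [K : Q] = 6.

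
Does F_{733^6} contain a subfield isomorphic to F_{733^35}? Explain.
No: F_{733^35} is not a subfield of F_{733^6}

F_{p^m} embeds in F_{p^n} iff m | n. Here 35 ∤ 6 (since 6 = 0·35 + 6 with remainder 6 ≠ 0), so F_{733^35} is not a subfield of F_{733^6}. Equivalently: if it were, the tower law would give 35 = [F_{733^35}:F_733] dividing [F_{733^6}:F_733] = 6, contradiction.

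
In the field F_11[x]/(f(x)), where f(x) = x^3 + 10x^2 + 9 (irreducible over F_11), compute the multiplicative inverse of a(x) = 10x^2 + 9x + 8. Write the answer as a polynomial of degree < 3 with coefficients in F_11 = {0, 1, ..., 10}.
a(x)^(-1) ≡ 8x^2 + 10x + 10 (mod f(x))

Since f is irreducible over F_11, F_11[x]/(f) is a field and a(x) ≠ 0 has an inverse. Apply the extended Euclidean algorithm to f(x) and a(x) in F_11[x]: f(x) = (10x + 3)·a(x) + (3x + 7);  a(x) = (7x + 5)·(3x + 7) + (6). The last nonzero remainder is the constant 6 = gcd(f, a) in F_11. Back-substituting through the division chain expresses 6 = s(x)·a(x) + t(x)·f(x) with s(x) ≡ 4x^2 + 5x + 5 (mod f), so (4x^2 + 5x + 5)·a(x) ≡ 6 (mod f). Multiplying by 6^(-1) ≡ 2 in F_11 gives a(x)^(-1) ≡ 2·(4x^2 + 5x + 5) ≡ 8x^2 + 10x + 10 (mod f). Check: (10x^2 + 9x + 8)·(8x^2 + 10x + 10) = 3x^4 + 7x^3 + x^2 + 5x + 3 ≡ 1 (mod x^3 + 10x^2 + 9).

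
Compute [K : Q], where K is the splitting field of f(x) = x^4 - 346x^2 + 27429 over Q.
[K : Q] = 4

Solving the quadratic in x^2: x^2 = (346 ± √(346^2 - 4·27429))/2 = (346 ± √10000)/2 = (346 ± 100)/2, giving x^2 = 223 or x^2 = 123. So f(x) = (x^2 - 223)(x^2 - 123) and the roots of f are ±√223, ±√123. Hence the splitting field is K = Q(√223, √123). Since 223 and 123 are distinct squarefree integers > 1, their product 27429 is not a perfect square, so √123 ∉ Q(√223). By the tower law [K:Q] = [Q(√223,√123):Q(√223)] · [Q(√223):Q] = 2 · 2 = 4.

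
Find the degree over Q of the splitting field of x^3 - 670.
[K : Q] = 6

The roots of x^3 - 670 are ∛670, ω∛670, ω^2∛670 where ω = e^(2πi/3) is a primitive cube root of unity, so K = Q(∛670, ω). Now [Q(∛670):Q] = 3 (since 670 is not a perfect cube, x^3 - 670 is irreducible) and [Q(ω):Q] = 2. Both 2 and 3 divide [K:Q], and [K:Q] ≤ 3·2 = 6, so [K:Q] = 6. (Equivalently: Q(∛670) ⊂ R but ω ∉ R, so [K : Q(∛670)] = 2.)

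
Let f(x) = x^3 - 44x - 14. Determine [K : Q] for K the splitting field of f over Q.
[K : Q] = 6

By the rational root test, any rational root of the monic integer polynomial f(x) = x^3 - 44x - 14 must be an integer dividing the constant term -14, i.e. one of ±{1, 2, 7, 14}. Evaluating: f(1) = -57, f(-1) = 29, f(2) = -94, f(-2) = 66, f(7) = 21, f(-7) = -49, f(14) = 2114, f(-14) = -2142; none is 0, so f has no rational root and is therefore irreducible over Q (a cubic with no linear factor over a field is irreducible). For an irreducible cubic, the Galois group is A_3 or S_3 according as the discriminant disc(f) = -4a^3 - 27b^2 = -4·(-44)^3 - 27·(-14)^2 = 335444 is or is not a square in Q. Here disc(f) = 335444 is not a perfect square in Q, so the Galois group of f over Q is not contained in A_3 and must be all of S_3. The splitting field has degree |S_3| = 6 over Q, so [K : Q] = 6.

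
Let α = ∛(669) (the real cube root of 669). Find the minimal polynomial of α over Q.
m_α(x) = x^3 - 669

α satisfies α^3 = 669, so x^3 - 669 annihilates α. By the rational root test, a rational root p/q (in lowest terms) of x^3 - 669 would satisfy p^3 = 669 q^3, forcing q = 1 and p^3 = 669; but 669 is not a perfect cube, contradiction. A monic cubic over Q with no rational root is irreducible (any nontrivial factorization would include a linear factor). Hence x^3 - 669 is the minimal polynomial of α, and in particular [Q(α):Q] = 3.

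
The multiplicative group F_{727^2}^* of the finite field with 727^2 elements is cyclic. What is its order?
|F_{727^2}^*| = 528528

F_{727^2} has 727^2 = 528529 elements; its multiplicative group consists of all nonzero elements, so |F_{727^2}^*| = 528529 - 1 = 528528. (It is cyclic since any finite subgroup of the multiplicative group of a field is cyclic.)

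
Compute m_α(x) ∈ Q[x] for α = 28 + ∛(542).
m_α(x) = x^3 - 84x^2 + 2352x - 22494

Set β = α - 28 = ∛(542), so β^3 = 542. Then (α - 28)^3 - 542 = 0, i.e. α is a root of g(x) = (x - 28)^3 - 542 = x^3 - 84x^2 + 2352x - 22494. Since g(x) = h(x - 28) where h(x) = x^3 - 542, and h is irreducible over Q (because 542 is not a perfect cube, so h has no rational root, and a monic cubic with no rational root is irreducible), g is also irreducible (irreducibility is preserved under the substitution x → x - 28). Hence m_α(x) = x^3 - 84x^2 + 2352x - 22494.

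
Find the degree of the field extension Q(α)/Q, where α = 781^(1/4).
[Q(α):Q] = 4

α is a root of x^4 - 781. By Eisenstein's criterion at the prime p = 11 (which divides the constant term 781 but p^2 = 121 does not, since 781 is squarefree), x^4 - 781 is irreducible over Q. Hence [Q(α):Q] = 4.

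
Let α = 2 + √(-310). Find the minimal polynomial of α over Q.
m_α(x) = x^2 - 4x + 314

From α - 2 = √(-310), squaring gives (α - 2)^2 = -310, i.e. α^2 - 4α + 4 = -310, so α^2 - 4α + 314 = 0. The discriminant of x^2 - 4x + 314 is (-4)^2 - 4·(314) = 16 - 1256 = -1240, and 4·(-310) is not a perfect square in Q since -310 is squarefree and ≠ 1. Hence x^2 - 4x + 314 is irreducible over Q and is the minimal polynomial of α.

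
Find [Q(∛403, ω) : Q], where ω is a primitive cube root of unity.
[Q(∛403, ω) : Q] = 6

[Q(∛403):Q] = 3 (min poly x^3 - 403, irreducible since 403 is not a perfect cube). [Q(ω):Q] = 2 (min poly x^2 + x + 1). Since Q(∛403) ⊂ R and ω ∉ R, we have ω ∉ Q(∛403), so x^2 + x + 1 remains irreducible over Q(∛403) and [Q(∛403, ω) : Q(∛403)] = 2. By the tower law, [Q(∛403, ω) : Q] = 3 · 2 = 6. (In fact Q(∛403, ω) is the splitting field of x^3 - 403 over Q.)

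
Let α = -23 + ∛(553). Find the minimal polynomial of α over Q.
m_α(x) = x^3 + 69x^2 + 1587x + 11614

Set β = α + 23 = ∛(553), so β^3 = 553. Then (α + 23)^3 - 553 = 0, i.e. α is a root of g(x) = (x + 23)^3 - 553 = x^3 + 69x^2 + 1587x + 11614. Since g(x) = h(x + 23) where h(x) = x^3 - 553, and h is irreducible over Q (because 553 is not a perfect cube, so h has no rational root, and a monic cubic with no rational root is irreducible), g is also irreducible (irreducibility is preserved under the substitution x → x + 23). Hence m_α(x) = x^3 + 69x^2 + 1587x + 11614.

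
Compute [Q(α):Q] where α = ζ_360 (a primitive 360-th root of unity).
[Q(α):Q] = 96

The minimal polynomial of ζ_360 over Q is the 360-th cyclotomic polynomial Φ_360(x), which is irreducible over Q and has degree φ(360) = 96. Hence [Q(α):Q] = φ(360) = 96.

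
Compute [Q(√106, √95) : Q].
[Q(√106, √95) : Q] = 4

[Q(√106):Q] = 2 (min poly x^2 - 106, irreducible since 106 is squarefree > 1). For the top step, suppose √95 ∈ Q(√106), say √95 = c + d√106 with c, d ∈ Q. Squaring: 95 = c^2 + 106d^2 + 2cd√106. Since √106 ∉ Q this forces 2cd = 0. If d = 0 then √95 = c ∈ Q, contradicting 95 squarefree > 1. If c = 0 then 95 = 106d^2, so 106·95 = (106d)^2 is a perfect square in Q — but 106·95 = 10070 is not a perfect square (since 106 and 95 are distinct squarefree integers). Contradiction. Hence √95 ∉ Q(√106), so x^2 - 95 stays irreducible over Q(√106) and [Q(√106, √95) : Q(√106)] = 2. By the tower law, [Q(√106, √95) : Q] = 2 · 2 = 4.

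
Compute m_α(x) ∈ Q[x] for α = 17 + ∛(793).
m_α(x) = x^3 - 51x^2 + 867x - 5706

Set β = α - 17 = ∛(793), so β^3 = 793. Then (α - 17)^3 - 793 = 0, i.e. α is a root of g(x) = (x - 17)^3 - 793 = x^3 - 51x^2 + 867x - 5706. Since g(x) = h(x - 17) where h(x) = x^3 - 793, and h is irreducible over Q (because 793 is not a perfect cube, so h has no rational root, and a monic cubic with no rational root is irreducible), g is also irreducible (irreducibility is preserved under the substitution x → x - 17). Hence m_α(x) = x^3 - 51x^2 + 867x - 5706.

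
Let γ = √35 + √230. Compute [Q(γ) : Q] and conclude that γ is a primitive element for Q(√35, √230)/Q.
[Q(γ) : Q] = 4 (equivalently, Q(γ) = Q(√35, √230))

Obviously Q(γ) ⊆ Q(√35, √230), and [Q(√35, √230):Q] = 4 (since 35, 230 are distinct squarefree integers > 1 with 8050 not a perfect square). To show equality we compute the minimal polynomial of γ. From γ = √35 + √230: γ^2 = 35 + 2√(8050) + 230 = 265 + 2√(8050), so γ^2 - 265 = 2√(8050); squaring, (γ^2 - 265)^2 = 4·8050, i.e. γ^4 - 530γ^2 + 70225 - 32200 = 0, i.e. γ^4 - 530γ^2 + 38025 = 0. So γ is a root of x^4 - 530x^2 + 38025. This polynomial is irreducible over Q: it has no rational root (each ±√35 ± √230 is irrational), and any factorization into two quadratics over Q would force √(8050) ∈ Q (pairing opposite roots) or √35, √230 ∈ Q (other pairings), all impossible. Hence [Q(γ):Q] = 4 = [Q(√35, √230):Q], so Q(γ) = Q(√35, √230).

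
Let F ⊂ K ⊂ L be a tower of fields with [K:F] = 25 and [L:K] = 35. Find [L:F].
[L:F] = 875

The tower law says that for any tower of field extensions F ⊂ K ⊂ L with finite degrees, [L:F] = [L:K] · [K:F]. Here this gives [L:F] = 35 · 25 = 875.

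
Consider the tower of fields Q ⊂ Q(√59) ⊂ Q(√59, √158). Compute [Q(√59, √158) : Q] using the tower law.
[Q(√59, √158) : Q] = 4

[Q(√59):Q] = 2 (min poly x^2 - 59, irreducible since 59 is squarefree > 1). For the top step, suppose √158 ∈ Q(√59), say √158 = c + d√59 with c, d ∈ Q. Squaring: 158 = c^2 + 59d^2 + 2cd√59. Since √59 ∉ Q this forces 2cd = 0. If d = 0 then √158 = c ∈ Q, contradicting 158 squarefree > 1. If c = 0 then 158 = 59d^2, so 59·158 = (59d)^2 is a perfect square in Q — but 59·158 = 9322 is not a perfect square (since 59 and 158 are distinct squarefree integers). Contradiction. Hence √158 ∉ Q(√59), so x^2 - 158 stays irreducible over Q(√59) and [Q(√59, √158) : Q(√59)] = 2. By the tower law, [Q(√59, √158) : Q] = 2 · 2 = 4.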